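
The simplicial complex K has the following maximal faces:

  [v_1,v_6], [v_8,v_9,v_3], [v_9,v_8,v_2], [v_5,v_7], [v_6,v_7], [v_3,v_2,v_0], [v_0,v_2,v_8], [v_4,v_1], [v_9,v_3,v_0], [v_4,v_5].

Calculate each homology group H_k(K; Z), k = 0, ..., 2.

K has 10 vertices, 15 edges, 5 triangles.
rank ∂_0 = 0, rank ∂_1 = 8 ⇒ b_0 = 10 − 0 − 8 = 2; all invariant factors of ∂_1 are 1 so no torsion. So H_0 ≅ Z^2.
rank ∂_1 = 8, rank ∂_2 = 5 ⇒ b_1 = 15 − 8 − 5 = 2; all invariant factors of ∂_2 are 1 so no torsion. So H_1 ≅ Z^2.
rank ∂_2 = 5, rank ∂_3 = 0 ⇒ b_2 = 5 − 5 − 0 = 0. So H_2 ≅ 0.

H_0 ≅ Z^2,  H_1 ≅ Z^2,  H_2 = 0.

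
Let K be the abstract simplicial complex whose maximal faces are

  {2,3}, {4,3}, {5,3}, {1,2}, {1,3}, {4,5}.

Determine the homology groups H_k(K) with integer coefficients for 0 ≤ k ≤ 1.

H_0 = Z,  H_1 = Z^2.

K has 5 vertices, 6 edges.
rank ∂_0 = 0, rank ∂_1 = 4 ⇒ b_0 = 5 − 0 − 4 = 1; all invariant factors of ∂_1 are 1 so no torsion. So H_0 = Z.
rank ∂_1 = 4, rank ∂_2 = 0 ⇒ b_1 = 6 − 4 − 0 = 2. So H_1 = Z^2.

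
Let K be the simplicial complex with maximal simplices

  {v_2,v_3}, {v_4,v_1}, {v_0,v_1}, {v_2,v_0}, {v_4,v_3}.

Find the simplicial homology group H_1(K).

H_1 = Z.

Order the vertices as v_0 < v_1 < v_2 < v_3 < v_4. Listing each simplex with vertices in this order, K has dimension 1 with simplices:

  0-simplices (5): [v_0], [v_1], [v_2], [v_3], [v_4]
  1-simplices (5): [v_0,v_1], [v_0,v_2], [v_1,v_4], [v_2,v_3], [v_3,v_4]

so the chain groups are C_0 ≅ Z^5, C_1 ≅ Z^5.

∂_1: C_1 → C_0 sends each edge [p,q] (with p < q) to q − p. For instance
  ∂[v_0,v_1] = [v_1] − [v_0].
As a 5×5 matrix over Z this has rank 4, with invariant factors (1,1,1,1).

Reading off H_k = ker ∂_k / im ∂_{k+1}:

  H_1: rank ker ∂_1 − rank ∂_2 = (5 − 4) − 0 = 1, and there is no ∂_2, so H_1 ≅ Z.

(K is a triangulation of the circle S^1.)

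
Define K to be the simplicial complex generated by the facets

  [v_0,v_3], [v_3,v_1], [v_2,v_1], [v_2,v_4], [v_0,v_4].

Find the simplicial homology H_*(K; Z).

Order the vertices as v_0 < v_1 < v_2 < v_3 < v_4. Listing each simplex with vertices in this order, K has dimension 1 with simplices:

  0-simplices (5): [v_0], [v_1], [v_2], [v_3], [v_4]
  1-simplices (5): [v_0,v_3], [v_0,v_4], [v_1,v_2], [v_1,v_3], [v_2,v_4]

so the chain groups are C_0 ≅ Z^5, C_1 ≅ Z^5.

Boundary ∂_1: C_1 → C_0 sends each edge [p,q] (with p < q) to q − p.
The 5×5 boundary matrix has rank 4 and Smith normal form diag(1,1,1,1).

From H_k ≅ ker(∂_k) / im(∂_{k+1}) we obtain:

  H_0: rank C_0 − rank ∂_1 = 5 − 4 = 1, and the invariant factors of ∂_1 are all 1, so H_0 = Z.
  H_1: rank ker ∂_1 − rank ∂_2 = (5 − 4) − 0 = 1, and there is no ∂_2, so H_1 = Z.

As a check, the Euler characteristic is 5 − 5 = 0, which agrees with 1 − 1 = 0.

H_0 = Z,  H_1 = Z.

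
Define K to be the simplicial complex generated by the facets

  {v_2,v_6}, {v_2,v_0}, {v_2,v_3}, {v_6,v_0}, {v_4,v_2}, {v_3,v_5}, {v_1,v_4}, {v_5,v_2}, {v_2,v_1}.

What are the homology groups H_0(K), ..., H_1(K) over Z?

Order the vertices as v_0 < v_1 < v_2 < v_3 < v_4 < v_5 < v_6. Listing each simplex with vertices in this order, K has dimension 1 with simplices:

  0-simplices (7): [v_0], [v_1], [v_2], [v_3], [v_4], [v_5], [v_6]
  1-simplices (9): [v_0,v_2], [v_0,v_6], [v_1,v_2], [v_1,v_4], [v_2,v_3], [v_2,v_4], [v_2,v_5], [v_2,v_6], [v_3,v_5]

Hence C_0 ≅ Z^7, C_1 ≅ Z^9.

∂_1: C_1 → C_0 maps an edge to its endpoints' difference, ∂[p,q] = q − p.
This gives a 7×9 integer matrix of rank 6; reducing to Smith normal form yields diagonal entries (1,1,1,1,1,1).

Now H_k = ker ∂_k / im ∂_{k+1}, so:

  H_0: rank C_0 − rank ∂_1 = 7 − 6 = 1, and the invariant factors of ∂_1 are all 1, so H_0 = Z.
  H_1: rank ker ∂_1 − rank ∂_2 = (9 − 6) − 0 = 3, and there is no ∂_2, so H_1 = Z^3.

(K is a triangulation of a wedge of 3 circles.)

H_0 ≅ Z,  H_1 ≅ Z^3.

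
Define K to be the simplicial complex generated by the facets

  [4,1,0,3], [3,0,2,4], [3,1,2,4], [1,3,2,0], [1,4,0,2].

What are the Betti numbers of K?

Fix the vertex order 0 < 1 < 2 < 3 < 4 and write every simplex with vertices in increasing order. Then dim K = 3 and the simplices of K are:

  0-simplices (5): [0], [1], [2], [3], [4]
  1-simplices (10): [0,1], [0,2], [0,3], [0,4], [1,2], [1,3], [1,4], [2,3], [2,4], [3,4]
  2-simplices (10): [0,1,2], [0,1,3], [0,1,4], [0,2,3], [0,2,4], [0,3,4], [1,2,3], [1,2,4], [1,3,4], [2,3,4]
  3-simplices (5): [0,1,2,3], [0,1,2,4], [0,1,3,4], [0,2,3,4], [1,2,3,4]

so the chain groups are C_0 ≅ Z^5, C_1 ≅ Z^10, C_2 ≅ Z^10, C_3 ≅ Z^5.

∂_1: C_1 → C_0 sends each edge [p,q] (with p < q) to q − p.
The 5×10 boundary matrix has rank 4 and Smith normal form diag(1,1,1,1).

The boundary map ∂_2: C_2 → C_1 maps a triangle to the signed sum of its edges. For instance
  ∂[1,3,4] = [3,4] − [1,4] + [1,3],
  ∂[0,1,3] = [1,3] − [0,3] + [0,1].
As a 10×10 matrix over Z this has rank 6, with invariant factors (1,1,1,1,1,1).

∂_3: C_3 → C_2 sends each 3-simplex σ to the alternating sum Σ_i (−1)^i (σ with its i-th vertex removed). For instance
  ∂[0,2,3,4] = [2,3,4] − [0,3,4] + [0,2,4] − [0,2,3],
  ∂[0,1,2,3] = [1,2,3] − [0,2,3] + [0,1,3] − [0,1,2].
As a 10×5 matrix over Z this has rank 4, with invariant factors (1,1,1,1).

Reading off H_k = ker ∂_k / im ∂_{k+1}:

  H_0: rank C_0 − rank ∂_1 = 5 − 4 = 1, and the invariant factors of ∂_1 are all 1, so H_0 = Z.
  H_1: rank ker ∂_1 − rank ∂_2 = (10 − 4) − 6 = 0, and the invariant factors of ∂_2 are all 1, so H_1 = 0.
  H_2: rank ker ∂_2 − rank ∂_3 = (10 − 6) − 4 = 0, and the invariant factors of ∂_3 are all 1, so H_2 = 0.
  H_3: rank ker ∂_3 − rank ∂_4 = (5 − 4) − 0 = 1, and there is no ∂_4, so H_3 = Z.

As a check, the Euler characteristic is 5 − 10 + 10 − 5 = 0, which agrees with 1 − 0 + 0 − 1 = 0.

Hence the Betti numbers are b_0 = 1, b_1 = 0, b_2 = 0, b_3 = 1.

b_0 = 1, b_1 = 0, b_2 = 0, b_3 = 1.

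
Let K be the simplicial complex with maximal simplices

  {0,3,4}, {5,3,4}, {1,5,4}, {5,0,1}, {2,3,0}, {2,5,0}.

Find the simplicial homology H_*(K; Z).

Order the vertices as 0 < 1 < 2 < 3 < 4 < 5. Listing each simplex with vertices in this order, K has dimension 2 with simplices:

  0-simplices (6): [0], [1], [2], [3], [4], [5]
  1-simplices (12): [0,1], [0,2], [0,3], [0,4], [0,5], [1,4], [1,5], [2,3], [2,5], [3,4], [3,5], [4,5]
  2-simplices (6): [0,1,5], [0,2,3], [0,2,5], [0,3,4], [1,4,5], [3,4,5]

so the chain groups are C_0 ≅ Z^6, C_1 ≅ Z^12, C_2 ≅ Z^6.

∂_1: C_1 → C_0 is given by ∂[p,q] = [q] − [p]. For instance
  ∂[3,4] = [4] − [3].
The 6×12 boundary matrix has rank 5 and Smith normal form diag(1,1,1,1,1).

The boundary map ∂_2: C_2 → C_1 sends each 2-simplex [p,q,r] to [q,r] − [p,r] + [p,q]. For instance
  ∂[1,4,5] = [4,5] − [1,5] + [1,4],
  ∂[0,2,5] = [2,5] − [0,5] + [0,2].
The 12×6 boundary matrix has rank 6 and Smith normal form diag(1,1,1,1,1,1).

From H_k ≅ ker(∂_k) / im(∂_{k+1}) we obtain:

  H_0: rank C_0 − rank ∂_1 = 6 − 5 = 1, and the invariant factors of ∂_1 are all 1, so H_0 ≅ Z.
  H_1: rank ker ∂_1 − rank ∂_2 = (12 − 5) − 6 = 1, and the invariant factors of ∂_2 are all 1, so H_1 ≅ Z.
  H_2: rank ker ∂_2 − rank ∂_3 = (6 − 6) − 0 = 0, and there is no ∂_3, so H_2 ≅ 0.

H_0 = Z,  H_1 = Z,  H_2 = 0.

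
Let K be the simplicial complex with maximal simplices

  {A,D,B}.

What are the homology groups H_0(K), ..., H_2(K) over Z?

H_0 = Z,  H_1 = 0,  H_2 = 0.

Take the total order A < B < D on the vertex set. Then K (dimension 2) consists of the simplices:

  0-simplices (3): A, B, D
  1-simplices (3): AB, AD, BD
  2-simplices (1): ABD

so the chain groups are C_0 ≅ Z^3, C_1 ≅ Z^3, C_2 ≅ Z^1.

Boundary ∂_1: C_1 → C_0 sends each edge [p,q] (with p < q) to q − p. For instance
  ∂BD = D − B.
The resulting 3×3 matrix has rank 2, and its Smith normal form has invariant factors (1,1).

The boundary map ∂_2: C_2 → C_1 maps a triangle to the signed sum of its edges. For instance
  ∂ABD = BD − AD + AB.
As a 3×1 matrix over Z this has rank 1, with invariant factors (1).

From H_k ≅ ker(∂_k) / im(∂_{k+1}) we obtain:

  H_0: rank C_0 − rank ∂_1 = 3 − 2 = 1, and the invariant factors of ∂_1 are all 1, so H_0 = Z.
  H_1: rank ker ∂_1 − rank ∂_2 = (3 − 2) − 1 = 0, and the invariant factors of ∂_2 are all 1, so H_1 = 0.
  H_2: rank ker ∂_2 − rank ∂_3 = (1 − 1) − 0 = 0, and there is no ∂_3, so H_2 = 0.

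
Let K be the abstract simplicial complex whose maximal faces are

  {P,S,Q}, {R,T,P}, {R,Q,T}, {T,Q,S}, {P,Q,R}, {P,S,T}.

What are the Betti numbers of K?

b_0 = 1, b_1 = 0, b_2 = 1.

Order the vertices as P < Q < R < S < T. Listing each simplex with vertices in this order, K has dimension 2 with simplices:

  0-simplices (5): P, Q, R, S, T
  1-simplices (9): PQ, PR, PS, PT, QR, QS, QT, RT, ST
  2-simplices (6): PQR, PQS, PRT, PST, QRT, QST

Hence C_0 ≅ Z^5, C_1 ≅ Z^9, C_2 ≅ Z^6.

Boundary ∂_1: C_1 → C_0 sends each edge [p,q] (with p < q) to q − p. For instance
  ∂PQ = Q − P.
This gives a 5×9 integer matrix of rank 4; reducing to Smith normal form yields diagonal entries (1,1,1,1).

Boundary ∂_2: C_2 → C_1 sends each 2-simplex [p,q,r] to [q,r] − [p,r] + [p,q]. For instance
  ∂PST = ST − PT + PS,
  ∂PQR = QR − PR + PQ.
This gives a 9×6 integer matrix of rank 5; reducing to Smith normal form yields diagonal entries (1,1,1,1,1).

From H_k ≅ ker(∂_k) / im(∂_{k+1}) we obtain:

  H_0: rank C_0 − rank ∂_1 = 5 − 4 = 1, and the invariant factors of ∂_1 are all 1, so H_0 = Z.
  H_1: rank ker ∂_1 − rank ∂_2 = (9 − 4) − 5 = 0, and the invariant factors of ∂_2 are all 1, so H_1 = 0.
  H_2: rank ker ∂_2 − rank ∂_3 = (6 − 5) − 0 = 1, and there is no ∂_3, so H_2 = Z.

Hence the Betti numbers are b_0 = 1, b_1 = 0, b_2 = 1.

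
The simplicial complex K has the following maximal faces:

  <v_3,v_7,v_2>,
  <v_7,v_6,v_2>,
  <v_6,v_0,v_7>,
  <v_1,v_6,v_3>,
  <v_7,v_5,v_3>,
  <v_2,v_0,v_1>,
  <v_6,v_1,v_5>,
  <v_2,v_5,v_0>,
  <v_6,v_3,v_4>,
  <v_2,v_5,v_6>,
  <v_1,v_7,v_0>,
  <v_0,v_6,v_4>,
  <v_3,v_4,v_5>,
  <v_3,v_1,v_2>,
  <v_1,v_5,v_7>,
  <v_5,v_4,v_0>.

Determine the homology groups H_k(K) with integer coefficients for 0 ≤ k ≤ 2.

Take the total order v_0 < v_1 < v_2 < v_3 < v_4 < v_5 < v_6 < v_7 on the vertex set. Then K (dimension 2) consists of the simplices:

  0-simplices (8): [v_0], [v_1], [v_2], [v_3], [v_4], [v_5], [v_6], [v_7]
  1-simplices (24): (24 of them)
  2-simplices (16): (16 of them)

so the chain groups are C_0 ≅ Z^8, C_1 ≅ Z^24, C_2 ≅ Z^16.

∂_1: C_1 → C_0 maps an edge to its endpoints' difference, ∂[p,q] = q − p. For instance
  ∂[v_3,v_7] = [v_7] − [v_3].
This gives a 8×24 integer matrix of rank 7; reducing to Smith normal form yields diagonal entries (1,1,1,1,1,1,1).

∂_2: C_2 → C_1 acts by ∂[p,q,r] = [q,r] − [p,r] + [p,q]. For instance
  ∂[v_0,v_1,v_2] = [v_1,v_2] − [v_0,v_2] + [v_0,v_1],
  ∂[v_0,v_4,v_6] = [v_4,v_6] − [v_0,v_6] + [v_0,v_4].
The resulting 24×16 matrix has rank 15, and its Smith normal form has invariant factors (1,1,1,1,1,1,1,1,1,1,1,1,1,1,1).

Computing H_k = (kernel of ∂_k) / (image of ∂_{k+1}):

  H_0: rank C_0 − rank ∂_1 = 8 − 7 = 1, and the invariant factors of ∂_1 are all 1, so H_0 = Z.
  H_1: rank ker ∂_1 − rank ∂_2 = (24 − 7) − 15 = 2, and the invariant factors of ∂_2 are all 1, so H_1 = Z^2.
  H_2: rank ker ∂_2 − rank ∂_3 = (16 − 15) − 0 = 1, and there is no ∂_3, so H_2 = Z.

(K is a triangulation of the torus T^2.)

H_0 = Z,  H_1 = Z^2,  H_2 = Z.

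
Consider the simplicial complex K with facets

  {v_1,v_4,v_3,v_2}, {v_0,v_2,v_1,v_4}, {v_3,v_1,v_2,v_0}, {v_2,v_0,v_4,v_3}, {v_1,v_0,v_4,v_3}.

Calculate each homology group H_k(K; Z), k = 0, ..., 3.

H_0 = Z,  H_1 = 0,  H_2 = 0,  H_3 = Z.

Take the total order v_0 < v_1 < v_2 < v_3 < v_4 on the vertex set. Then K (dimension 3) consists of the simplices:

  0-simplices (5): [v_0], [v_1], [v_2], [v_3], [v_4]
  1-simplices (10): [v_0,v_1], [v_0,v_2], [v_0,v_3], [v_0,v_4], [v_1,v_2], [v_1,v_3], [v_1,v_4], [v_2,v_3], [v_2,v_4], [v_3,v_4]
  2-simplices (10): [v_0,v_1,v_2], [v_0,v_1,v_3], [v_0,v_1,v_4], [v_0,v_2,v_3], [v_0,v_2,v_4], [v_0,v_3,v_4], [v_1,v_2,v_3], [v_1,v_2,v_4], [v_1,v_3,v_4], [v_2,v_3,v_4]
  3-simplices (5): [v_0,v_1,v_2,v_3], [v_0,v_1,v_2,v_4], [v_0,v_1,v_3,v_4], [v_0,v_2,v_3,v_4], [v_1,v_2,v_3,v_4]

Hence C_0 ≅ Z^5, C_1 ≅ Z^10, C_2 ≅ Z^10, C_3 ≅ Z^5.

Boundary ∂_1: C_1 → C_0 sends each edge [p,q] (with p < q) to q − p. For instance
  ∂[v_0,v_4] = [v_4] − [v_0].
The 5×10 boundary matrix has rank 4 and Smith normal form diag(1,1,1,1).

∂_2: C_2 → C_1 sends each 2-simplex [p,q,r] to [q,r] − [p,r] + [p,q]. For instance
  ∂[v_2,v_3,v_4] = [v_3,v_4] − [v_2,v_4] + [v_2,v_3],
  ∂[v_1,v_2,v_3] = [v_2,v_3] − [v_1,v_3] + [v_1,v_2].
The resulting 10×10 matrix has rank 6, and its Smith normal form has invariant factors (1,1,1,1,1,1).

The boundary map ∂_3: C_3 → C_2 sends each 3-simplex σ to the alternating sum Σ_i (−1)^i (σ with its i-th vertex removed). For instance
  ∂[v_0,v_1,v_2,v_4] = [v_1,v_2,v_4] − [v_0,v_2,v_4] + [v_0,v_1,v_4] − [v_0,v_1,v_2],
  ∂[v_0,v_2,v_3,v_4] = [v_2,v_3,v_4] − [v_0,v_3,v_4] + [v_0,v_2,v_4] − [v_0,v_2,v_3].
The resulting 10×5 matrix has rank 4, and its Smith normal form has invariant factors (1,1,1,1).

Computing H_k = (kernel of ∂_k) / (image of ∂_{k+1}):

  H_0: rank C_0 − rank ∂_1 = 5 − 4 = 1, and the invariant factors of ∂_1 are all 1, so H_0 = Z.
  H_1: rank ker ∂_1 − rank ∂_2 = (10 − 4) − 6 = 0, and the invariant factors of ∂_2 are all 1, so H_1 = 0.
  H_2: rank ker ∂_2 − rank ∂_3 = (10 − 6) − 4 = 0, and the invariant factors of ∂_3 are all 1, so H_2 = 0.
  H_3: rank ker ∂_3 − rank ∂_4 = (5 − 4) − 0 = 1, and there is no ∂_4, so H_3 = Z.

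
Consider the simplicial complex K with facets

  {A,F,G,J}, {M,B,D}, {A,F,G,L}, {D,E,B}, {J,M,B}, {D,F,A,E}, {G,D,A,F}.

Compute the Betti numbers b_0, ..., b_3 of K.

K has 9 vertices, 21 edges, 16 triangles, 4 3-simplices.
rank ∂_0 = 0, rank ∂_1 = 8 ⇒ b_0 = 9 − 0 − 8 = 1; all invariant factors of ∂_1 are 1 so no torsion. So H_0 ≅ Z.
rank ∂_1 = 8, rank ∂_2 = 12 ⇒ b_1 = 21 − 8 − 12 = 1; all invariant factors of ∂_2 are 1 so no torsion. So H_1 ≅ Z.
rank ∂_2 = 12, rank ∂_3 = 4 ⇒ b_2 = 16 − 12 − 4 = 0; all invariant factors of ∂_3 are 1 so no torsion. So H_2 ≅ 0.
rank ∂_3 = 4, rank ∂_4 = 0 ⇒ b_3 = 4 − 4 − 0 = 0. So H_3 ≅ 0.

b_0 = 1, b_1 = 1, b_2 = 0, b_3 = 0.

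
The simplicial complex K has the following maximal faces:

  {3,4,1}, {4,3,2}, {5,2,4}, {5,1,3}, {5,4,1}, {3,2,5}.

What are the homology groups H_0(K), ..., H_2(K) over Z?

We work with the vertex ordering 1 < 2 < 3 < 4 < 5. The simplices of K, each written with vertices in increasing order, are:

  0-simplices (5): [1], [2], [3], [4], [5]
  1-simplices (9): [1,3], [1,4], [1,5], [2,3], [2,4], [2,5], [3,4], [3,5], [4,5]
  2-simplices (6): [1,3,4], [1,3,5], [1,4,5], [2,3,4], [2,3,5], [2,4,5]

giving chain groups C_0 ≅ Z^5, C_1 ≅ Z^9, C_2 ≅ Z^6.

Boundary ∂_1: C_1 → C_0 is given by ∂[p,q] = [q] − [p].
This gives a 5×9 integer matrix of rank 4; reducing to Smith normal form yields diagonal entries (1,1,1,1).

Boundary ∂_2: C_2 → C_1 acts by ∂[p,q,r] = [q,r] − [p,r] + [p,q]. For instance
  ∂[1,3,5] = [3,5] − [1,5] + [1,3],
  ∂[2,3,4] = [3,4] − [2,4] + [2,3].
The 9×6 boundary matrix has rank 5 and Smith normal form diag(1,1,1,1,1).

From H_k ≅ ker(∂_k) / im(∂_{k+1}) we obtain:

  H_0: rank C_0 − rank ∂_1 = 5 − 4 = 1, and the invariant factors of ∂_1 are all 1, so H_0 ≅ Z.
  H_1: rank ker ∂_1 − rank ∂_2 = (9 − 4) − 5 = 0, and the invariant factors of ∂_2 are all 1, so H_1 ≅ 0.
  H_2: rank ker ∂_2 − rank ∂_3 = (6 − 5) − 0 = 1, and there is no ∂_3, so H_2 ≅ Z.

(K is a triangulation of the 2-sphere S^2.)

H_0 = Z,  H_1 = 0,  H_2 = Z.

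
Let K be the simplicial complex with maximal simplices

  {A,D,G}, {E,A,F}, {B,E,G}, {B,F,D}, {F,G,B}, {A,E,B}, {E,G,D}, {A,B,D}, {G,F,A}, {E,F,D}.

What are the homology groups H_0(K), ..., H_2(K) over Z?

Order the vertices as A < B < D < E < F < G. Listing each simplex with vertices in this order, K has dimension 2 with simplices:

  0-simplices (6): A, B, D, E, F, G
  1-simplices (15): AB, AD, AE, AF, AG, BD, BE, BF, BG, DE, DF, DG, EF, EG, FG
  2-simplices (10): ABD, ABE, ADG, AEF, AFG, BDF, BEG, BFG, DEF, DEG

giving chain groups C_0 ≅ Z^6, C_1 ≅ Z^15, C_2 ≅ Z^10.

The boundary map ∂_1: C_1 → C_0 maps an edge to its endpoints' difference, ∂[p,q] = q − p.
This gives a 6×15 integer matrix of rank 5; reducing to Smith normal form yields diagonal entries (1,1,1,1,1).

∂_2: C_2 → C_1 maps a triangle to the signed sum of its edges. For instance
  ∂ABD = BD − AD + AB,
  ∂BFG = FG − BG + BF.
The resulting 15×10 matrix has rank 10, and its Smith normal form has invariant factors (1,1,1,1,1,1,1,1,1,2).

Computing H_k = (kernel of ∂_k) / (image of ∂_{k+1}):

  H_0: rank C_0 − rank ∂_1 = 6 − 5 = 1, and the invariant factors of ∂_1 are all 1, so H_0 = Z.
  H_1: rank ker ∂_1 − rank ∂_2 = (15 − 5) − 10 = 0, and ∂_2 has invariant factor 2 > 1, so H_1 = Z/2.
  H_2: rank ker ∂_2 − rank ∂_3 = (10 − 10) − 0 = 0, and there is no ∂_3, so H_2 = 0.

(K is a triangulation of the real projective plane RP^2.)

H_0 ≅ Z,  H_1 ≅ Z/2,  H_2 = 0.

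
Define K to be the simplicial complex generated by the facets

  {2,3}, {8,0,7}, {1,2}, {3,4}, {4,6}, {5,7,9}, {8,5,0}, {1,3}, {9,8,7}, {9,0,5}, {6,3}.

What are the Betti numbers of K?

b_0 = 2, b_1 = 3, b_2 = 0.

Fix the vertex order 0 < 1 < 2 < 3 < 4 < 5 < 6 < 7 < 8 < 9 and write every simplex with vertices in increasing order. Then dim K = 2 and the simplices of K are:

  0-simplices (10): [0], [1], [2], [3], [4], [5], [6], [7], [8], [9]
  1-simplices (16): [0,5], [0,7], [0,8], [0,9], [1,2], [1,3], [2,3], [3,4], [3,6], [4,6], [5,7], [5,8], [5,9], [7,8], [7,9], [8,9]
  2-simplices (5): [0,5,8], [0,5,9], [0,7,8], [5,7,9], [7,8,9]

so the chain groups are C_0 ≅ Z^10, C_1 ≅ Z^16, C_2 ≅ Z^5.

∂_1: C_1 → C_0 maps an edge to its endpoints' difference, ∂[p,q] = q − p. For instance
  ∂[4,6] = [6] − [4].
As a 10×16 matrix over Z this has rank 8, with invariant factors (1,1,1,1,1,1,1,1).

∂_2: C_2 → C_1 sends each 2-simplex [p,q,r] to [q,r] − [p,r] + [p,q]. For instance
  ∂[0,5,8] = [5,8] − [0,8] + [0,5],
  ∂[7,8,9] = [8,9] − [7,9] + [7,8].
This gives a 16×5 integer matrix of rank 5; reducing to Smith normal form yields diagonal entries (1,1,1,1,1).

Now H_k = ker ∂_k / im ∂_{k+1}, so:

  H_0: rank C_0 − rank ∂_1 = 10 − 8 = 2, and the invariant factors of ∂_1 are all 1, so H_0 = Z^2.
  H_1: rank ker ∂_1 − rank ∂_2 = (16 − 8) − 5 = 3, and the invariant factors of ∂_2 are all 1, so H_1 = Z^3.
  H_2: rank ker ∂_2 − rank ∂_3 = (5 − 5) − 0 = 0, and there is no ∂_3, so H_2 = 0.

(K is a triangulation of the disjoint union of a wedge of 2 circles and the Möbius band.)

Hence the Betti numbers are b_0 = 2, b_1 = 3, b_2 = 0.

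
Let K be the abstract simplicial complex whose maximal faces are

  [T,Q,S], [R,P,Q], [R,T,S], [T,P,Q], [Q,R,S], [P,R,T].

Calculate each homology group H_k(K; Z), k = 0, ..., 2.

H_0 = Z,  H_1 = 0,  H_2 = Z.

K has 5 vertices, 9 edges, 6 triangles.
rank ∂_0 = 0, rank ∂_1 = 4 ⇒ b_0 = 5 − 0 − 4 = 1; all invariant factors of ∂_1 are 1 so no torsion. So H_0 ≅ Z.
rank ∂_1 = 4, rank ∂_2 = 5 ⇒ b_1 = 9 − 4 − 5 = 0; all invariant factors of ∂_2 are 1 so no torsion. So H_1 ≅ 0.
rank ∂_2 = 5, rank ∂_3 = 0 ⇒ b_2 = 6 − 5 − 0 = 1. So H_2 ≅ Z.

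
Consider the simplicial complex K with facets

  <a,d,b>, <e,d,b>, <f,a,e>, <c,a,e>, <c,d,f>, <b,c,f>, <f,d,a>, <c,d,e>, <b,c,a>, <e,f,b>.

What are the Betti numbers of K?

Fix the vertex order a < b < c < d < e < f and write every simplex with vertices in increasing order. Then dim K = 2 and the simplices of K are:

  0-simplices (6): a, b, c, d, e, f
  1-simplices (15): ab, ac, ad, ae, af, bc, bd, be, bf, cd, ce, cf, de, df, ef
  2-simplices (10): abc, abd, ace, adf, aef, bcf, bde, bef, cde, cdf

Hence C_0 ≅ Z^6, C_1 ≅ Z^15, C_2 ≅ Z^10.

Boundary ∂_1: C_1 → C_0 is given by ∂[p,q] = [q] − [p].
This gives a 6×15 integer matrix of rank 5; reducing to Smith normal form yields diagonal entries (1,1,1,1,1).

Boundary ∂_2: C_2 → C_1 maps a triangle to the signed sum of its edges. For instance
  ∂bde = de − be + bd,
  ∂ace = ce − ae + ac.
The 15×10 boundary matrix has rank 10 and Smith normal form diag(1,1,1,1,1,1,1,1,1,2).

From H_k ≅ ker(∂_k) / im(∂_{k+1}) we obtain:

  H_0: rank C_0 − rank ∂_1 = 6 − 5 = 1, and the invariant factors of ∂_1 are all 1, so H_0 ≅ Z.
  H_1: rank ker ∂_1 − rank ∂_2 = (15 − 5) − 10 = 0, and ∂_2 has invariant factor 2 > 1, so H_1 ≅ Z/2Z.
  H_2: rank ker ∂_2 − rank ∂_3 = (10 − 10) − 0 = 0, and there is no ∂_3, so H_2 ≅ 0.

Hence the Betti numbers are b_0 = 1, b_1 = 0, b_2 = 0.

b_0 = 1, b_1 = 0, b_2 = 0.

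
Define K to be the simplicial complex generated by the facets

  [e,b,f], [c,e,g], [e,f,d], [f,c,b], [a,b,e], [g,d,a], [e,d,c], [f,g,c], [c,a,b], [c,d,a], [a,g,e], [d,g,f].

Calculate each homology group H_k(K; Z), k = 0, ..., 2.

H_0 ≅ Z,  H_1 ≅ Z/2,  H_2 = 0.

Take the total order a < b < c < d < e < f < g on the vertex set. Then K (dimension 2) consists of the simplices:

  0-simplices (7): a, b, c, d, e, f, g
  1-simplices (18): ab, ac, ad, ae, ag, bc, be, bf, cd, ce, cf, cg, de, df, dg, ef, eg, fg
  2-simplices (12): abc, abe, acd, adg, aeg, bcf, bef, cde, ceg, cfg, def, dfg

giving chain groups C_0 ≅ Z^7, C_1 ≅ Z^18, C_2 ≅ Z^12.

The boundary map ∂_1: C_1 → C_0 sends each edge [p,q] (with p < q) to q − p.
As a 7×18 matrix over Z this has rank 6, with invariant factors (1,1,1,1,1,1).

Boundary ∂_2: C_2 → C_1 sends each 2-simplex [p,q,r] to [q,r] − [p,r] + [p,q]. For instance
  ∂adg = dg − ag + ad,
  ∂cfg = fg − cg + cf.
As a 18×12 matrix over Z this has rank 12, with invariant factors (1,1,1,1,1,1,1,1,1,1,1,2).

Now H_k = ker ∂_k / im ∂_{k+1}, so:

  H_0: rank C_0 − rank ∂_1 = 7 − 6 = 1, and the invariant factors of ∂_1 are all 1, so H_0 = Z.
  H_1: rank ker ∂_1 − rank ∂_2 = (18 − 6) − 12 = 0, and ∂_2 has invariant factor 2 > 1, so H_1 = Z/2.
  H_2: rank ker ∂_2 − rank ∂_3 = (12 − 12) − 0 = 0, and there is no ∂_3, so H_2 = 0.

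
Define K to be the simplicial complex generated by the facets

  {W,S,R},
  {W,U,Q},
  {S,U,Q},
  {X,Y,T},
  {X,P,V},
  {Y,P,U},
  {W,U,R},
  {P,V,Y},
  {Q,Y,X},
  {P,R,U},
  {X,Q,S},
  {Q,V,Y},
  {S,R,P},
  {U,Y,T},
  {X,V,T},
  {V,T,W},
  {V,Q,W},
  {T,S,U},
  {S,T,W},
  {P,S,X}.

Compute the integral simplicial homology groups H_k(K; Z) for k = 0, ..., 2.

H_0 ≅ Z,  H_1 ≅ Z ⊕ Z/2,  H_2 = 0.

K has 10 vertices, 30 edges, 20 triangles.
rank ∂_0 = 0, rank ∂_1 = 9 ⇒ b_0 = 10 − 0 − 9 = 1; all invariant factors of ∂_1 are 1 so no torsion. So H_0 = Z.
rank ∂_1 = 9, rank ∂_2 = 20 ⇒ b_1 = 30 − 9 − 20 = 1; ∂_2 has invariant factor(s) [2] giving torsion. So H_1 = Z ⊕ Z/2.
rank ∂_2 = 20, rank ∂_3 = 0 ⇒ b_2 = 20 − 20 − 0 = 0. So H_2 = 0.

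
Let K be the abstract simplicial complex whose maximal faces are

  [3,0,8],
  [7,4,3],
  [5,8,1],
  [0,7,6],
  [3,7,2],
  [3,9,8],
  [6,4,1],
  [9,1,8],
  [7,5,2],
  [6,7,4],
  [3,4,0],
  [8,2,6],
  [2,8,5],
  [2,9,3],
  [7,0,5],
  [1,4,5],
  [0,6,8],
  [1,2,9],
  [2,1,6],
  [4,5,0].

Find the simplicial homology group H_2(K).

We work with the vertex ordering 0 < 1 < 2 < 3 < 4 < 5 < 6 < 7 < 8 < 9. The simplices of K, each written with vertices in increasing order, are:

  0-simplices (10): [0], [1], [2], [3], [4], [5], [6], [7], [8], [9]
  1-simplices (30): (30 of them)
  2-simplices (20): (20 of them)

giving chain groups C_0 ≅ Z^10, C_1 ≅ Z^30, C_2 ≅ Z^20.

The boundary map ∂_1: C_1 → C_0 sends each edge [p,q] (with p < q) to q − p.
The 10×30 boundary matrix has rank 9 and Smith normal form diag(1,1,1,1,1,1,1,1,1).

The boundary map ∂_2: C_2 → C_1 acts by ∂[p,q,r] = [q,r] − [p,r] + [p,q]. For instance
  ∂[0,3,8] = [3,8] − [0,8] + [0,3],
  ∂[2,5,7] = [5,7] − [2,7] + [2,5].
As a 30×20 matrix over Z this has rank 20, with invariant factors (1,1,1,1,1,1,1,1,1,1,1,1,1,1,1,1,1,1,1,2).

Computing H_k = (kernel of ∂_k) / (image of ∂_{k+1}):

  H_2: rank ker ∂_2 − rank ∂_3 = (20 − 20) − 0 = 0, and there is no ∂_3, so H_2 = 0.

(K is a triangulation of the Klein bottle.)

H_2 = 0.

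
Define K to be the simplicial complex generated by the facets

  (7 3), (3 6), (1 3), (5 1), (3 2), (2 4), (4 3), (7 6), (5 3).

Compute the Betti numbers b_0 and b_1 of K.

b_0 = 1, b_1 = 3.

We work with the vertex ordering 1 < 2 < 3 < 4 < 5 < 6 < 7. The simplices of K, each written with vertices in increasing order, are:

  0-simplices (7): [1], [2], [3], [4], [5], [6], [7]
  1-simplices (9): [1,3], [1,5], [2,3], [2,4], [3,4], [3,5], [3,6], [3,7], [6,7]

giving chain groups C_0 ≅ Z^7, C_1 ≅ Z^9.

Boundary ∂_1: C_1 → C_0 is given by ∂[p,q] = [q] − [p]. For instance
  ∂[1,5] = [5] − [1].
The 7×9 boundary matrix has rank 6 and Smith normal form diag(1,1,1,1,1,1).

Now H_k = ker ∂_k / im ∂_{k+1}, so:

  H_0: rank C_0 − rank ∂_1 = 7 − 6 = 1, and the invariant factors of ∂_1 are all 1, so H_0 ≅ Z.
  H_1: rank ker ∂_1 − rank ∂_2 = (9 − 6) − 0 = 3, and there is no ∂_2, so H_1 ≅ Z^3.

(K is a triangulation of a wedge of 3 circles.)

Hence the Betti numbers are b_0 = 1, b_1 = 3.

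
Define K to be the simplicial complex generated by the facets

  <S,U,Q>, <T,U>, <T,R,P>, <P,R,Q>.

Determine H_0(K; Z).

Fix the vertex order P < Q < R < S < T < U and write every simplex with vertices in increasing order. Then dim K = 2 and the simplices of K are:

  0-simplices (6): P, Q, R, S, T, U
  1-simplices (9): PQ, PR, PT, QR, QS, QU, RT, SU, TU
  2-simplices (3): PQR, PRT, QSU

Hence C_0 ≅ Z^6, C_1 ≅ Z^9, C_2 ≅ Z^3.

The boundary map ∂_1: C_1 → C_0 is given by ∂[p,q] = [q] − [p]. For instance
  ∂QS = S − Q.
The 6×9 boundary matrix has rank 5 and Smith normal form diag(1,1,1,1,1).

∂_2: C_2 → C_1 acts by ∂[p,q,r] = [q,r] − [p,r] + [p,q]. For instance
  ∂QSU = SU − QU + QS,
  ∂PRT = RT − PT + PR.
As a 9×3 matrix over Z this has rank 3, with invariant factors (1,1,1).

From H_k ≅ ker(∂_k) / im(∂_{k+1}) we obtain:

  H_0: rank C_0 − rank ∂_1 = 6 − 5 = 1, and the invariant factors of ∂_1 are all 1, so H_0 = Z.

H_0 = Z.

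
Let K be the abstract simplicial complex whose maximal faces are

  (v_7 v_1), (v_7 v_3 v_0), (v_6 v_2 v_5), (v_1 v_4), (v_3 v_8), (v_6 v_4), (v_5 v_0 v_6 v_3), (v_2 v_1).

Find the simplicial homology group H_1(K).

Take the total order v_0 < v_1 < v_2 < v_3 < v_4 < v_5 < v_6 < v_7 < v_8 on the vertex set. Then K (dimension 3) consists of the simplices:

  0-simplices (9): [v_0], [v_1], [v_2], [v_3], [v_4], [v_5], [v_6], [v_7], [v_8]
  1-simplices (15): (15 of them)
  2-simplices (6): [v_0,v_3,v_5], [v_0,v_3,v_6], [v_0,v_3,v_7], [v_0,v_5,v_6], [v_2,v_5,v_6], [v_3,v_5,v_6]
  3-simplices (1): [v_0,v_3,v_5,v_6]

Hence C_0 ≅ Z^9, C_1 ≅ Z^15, C_2 ≅ Z^6, C_3 ≅ Z^1.

Boundary ∂_1: C_1 → C_0 sends each edge [p,q] (with p < q) to q − p. For instance
  ∂[v_0,v_7] = [v_7] − [v_0].
The 9×15 boundary matrix has rank 8 and Smith normal form diag(1,1,1,1,1,1,1,1).

Boundary ∂_2: C_2 → C_1 acts by ∂[p,q,r] = [q,r] − [p,r] + [p,q]. For instance
  ∂[v_2,v_5,v_6] = [v_5,v_6] − [v_2,v_6] + [v_2,v_5],
  ∂[v_0,v_3,v_7] = [v_3,v_7] − [v_0,v_7] + [v_0,v_3].
The resulting 15×6 matrix has rank 5, and its Smith normal form has invariant factors (1,1,1,1,1).

∂_3: C_3 → C_2 sends each 3-simplex σ to the alternating sum Σ_i (−1)^i (σ with its i-th vertex removed). For instance
  ∂[v_0,v_3,v_5,v_6] = [v_3,v_5,v_6] − [v_0,v_5,v_6] + [v_0,v_3,v_6] − [v_0,v_3,v_5].
The resulting 6×1 matrix has rank 1, and its Smith normal form has invariant factors (1).

Reading off H_k = ker ∂_k / im ∂_{k+1}:

  H_1: rank ker ∂_1 − rank ∂_2 = (15 − 8) − 5 = 2, and the invariant factors of ∂_2 are all 1, so H_1 ≅ Z^2.

H_1 ≅ Z^2.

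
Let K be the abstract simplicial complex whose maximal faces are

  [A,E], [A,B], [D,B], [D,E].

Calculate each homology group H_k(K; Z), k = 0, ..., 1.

Take the total order A < B < D < E on the vertex set. Then K (dimension 1) consists of the simplices:

  0-simplices (4): A, B, D, E
  1-simplices (4): AB, AE, BD, DE

Hence C_0 ≅ Z^4, C_1 ≅ Z^4.

Boundary ∂_1: C_1 → C_0 maps an edge to its endpoints' difference, ∂[p,q] = q − p.
As a 4×4 matrix over Z this has rank 3, with invariant factors (1,1,1).

Now H_k = ker ∂_k / im ∂_{k+1}, so:

  H_0: rank C_0 − rank ∂_1 = 4 − 3 = 1, and the invariant factors of ∂_1 are all 1, so H_0 ≅ Z.
  H_1: rank ker ∂_1 − rank ∂_2 = (4 − 3) − 0 = 1, and there is no ∂_2, so H_1 ≅ Z.

As a check, the Euler characteristic is 4 − 4 = 0, which agrees with 1 − 1 = 0.

H_0 = Z,  H_1 = Z.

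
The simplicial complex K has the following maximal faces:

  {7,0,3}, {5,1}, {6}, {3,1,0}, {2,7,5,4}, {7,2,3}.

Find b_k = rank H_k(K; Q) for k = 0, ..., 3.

b_0 = 2, b_1 = 1, b_2 = 0, b_3 = 0.

Fix the vertex order 0 < 1 < 2 < 3 < 4 < 5 < 6 < 7 and write every simplex with vertices in increasing order. Then dim K = 3 and the simplices of K are:

  0-simplices (8): [0], [1], [2], [3], [4], [5], [6], [7]
  1-simplices (13): [0,1], [0,3], [0,7], [1,3], [1,5], [2,3], [2,4], [2,5], [2,7], [3,7], [4,5], [4,7], [5,7]
  2-simplices (7): [0,1,3], [0,3,7], [2,3,7], [2,4,5], [2,4,7], [2,5,7], [4,5,7]
  3-simplices (1): [2,4,5,7]

giving chain groups C_0 ≅ Z^8, C_1 ≅ Z^13, C_2 ≅ Z^7, C_3 ≅ Z^1.

Boundary ∂_1: C_1 → C_0 sends each edge [p,q] (with p < q) to q − p. For instance
  ∂[0,1] = [1] − [0].
As a 8×13 matrix over Z this has rank 6, with invariant factors (1,1,1,1,1,1).

Boundary ∂_2: C_2 → C_1 sends each 2-simplex [p,q,r] to [q,r] − [p,r] + [p,q]. For instance
  ∂[4,5,7] = [5,7] − [4,7] + [4,5],
  ∂[2,4,5] = [4,5] − [2,5] + [2,4].
The 13×7 boundary matrix has rank 6 and Smith normal form diag(1,1,1,1,1,1).

Boundary ∂_3: C_3 → C_2 sends each 3-simplex σ to the alternating sum Σ_i (−1)^i (σ with its i-th vertex removed). For instance
  ∂[2,4,5,7] = [4,5,7] − [2,5,7] + [2,4,7] − [2,4,5].
As a 7×1 matrix over Z this has rank 1, with invariant factors (1).

Computing H_k = (kernel of ∂_k) / (image of ∂_{k+1}):

  H_0: rank C_0 − rank ∂_1 = 8 − 6 = 2, and the invariant factors of ∂_1 are all 1, so H_0 = Z^2.
  H_1: rank ker ∂_1 − rank ∂_2 = (13 − 6) − 6 = 1, and the invariant factors of ∂_2 are all 1, so H_1 = Z.
  H_2: rank ker ∂_2 − rank ∂_3 = (7 − 6) − 1 = 0, and the invariant factors of ∂_3 are all 1, so H_2 = 0.
  H_3: rank ker ∂_3 − rank ∂_4 = (1 − 1) − 0 = 0, and there is no ∂_4, so H_3 = 0.

Hence the Betti numbers are b_0 = 2, b_1 = 1, b_2 = 0, b_3 = 0.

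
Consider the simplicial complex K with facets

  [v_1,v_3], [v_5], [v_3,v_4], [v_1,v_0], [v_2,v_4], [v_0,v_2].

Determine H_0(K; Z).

H_0 = Z^2.

Take the total order v_0 < v_1 < v_2 < v_3 < v_4 < v_5 on the vertex set. Then K (dimension 1) consists of the simplices:

  0-simplices (6): [v_0], [v_1], [v_2], [v_3], [v_4], [v_5]
  1-simplices (5): [v_0,v_1], [v_0,v_2], [v_1,v_3], [v_2,v_4], [v_3,v_4]

giving chain groups C_0 ≅ Z^6, C_1 ≅ Z^5.

∂_1: C_1 → C_0 is given by ∂[p,q] = [q] − [p]. For instance
  ∂[v_0,v_2] = [v_2] − [v_0].
The 6×5 boundary matrix has rank 4 and Smith normal form diag(1,1,1,1).

Computing H_k = (kernel of ∂_k) / (image of ∂_{k+1}):

  H_0: rank C_0 − rank ∂_1 = 6 − 4 = 2, and the invariant factors of ∂_1 are all 1, so H_0 ≅ Z^2.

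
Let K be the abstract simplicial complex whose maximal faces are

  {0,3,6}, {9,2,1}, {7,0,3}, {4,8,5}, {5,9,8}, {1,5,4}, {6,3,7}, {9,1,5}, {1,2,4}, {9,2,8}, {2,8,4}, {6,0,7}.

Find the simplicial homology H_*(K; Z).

H_0 ≅ Z^2,  H_1 = 0,  H_2 ≅ Z^2.

Order the vertices as 0 < 1 < 2 < 3 < 4 < 5 < 6 < 7 < 8 < 9. Listing each simplex with vertices in this order, K has dimension 2 with simplices:

  0-simplices (10): [0], [1], [2], [3], [4], [5], [6], [7], [8], [9]
  1-simplices (18): [0,3], [0,6], [0,7], [1,2], [1,4], [1,5], [1,9], [2,4], [2,8], [2,9], [3,6], [3,7], [4,5], [4,8], [5,8], [5,9], [6,7], [8,9]
  2-simplices (12): [0,3,6], [0,3,7], [0,6,7], [1,2,4], [1,2,9], [1,4,5], [1,5,9], [2,4,8], [2,8,9], [3,6,7], [4,5,8], [5,8,9]

so the chain groups are C_0 ≅ Z^10, C_1 ≅ Z^18, C_2 ≅ Z^12.

The boundary map ∂_1: C_1 → C_0 sends each edge [p,q] (with p < q) to q − p. For instance
  ∂[4,8] = [8] − [4].
The 10×18 boundary matrix has rank 8 and Smith normal form diag(1,1,1,1,1,1,1,1).

Boundary ∂_2: C_2 → C_1 sends each 2-simplex [p,q,r] to [q,r] − [p,r] + [p,q]. For instance
  ∂[5,8,9] = [8,9] − [5,9] + [5,8],
  ∂[1,2,4] = [2,4] − [1,4] + [1,2].
The 18×12 boundary matrix has rank 10 and Smith normal form diag(1,1,1,1,1,1,1,1,1,1).

Now H_k = ker ∂_k / im ∂_{k+1}, so:

  H_0: rank C_0 − rank ∂_1 = 10 − 8 = 2, and the invariant factors of ∂_1 are all 1, so H_0 = Z^2.
  H_1: rank ker ∂_1 − rank ∂_2 = (18 − 8) − 10 = 0, and the invariant factors of ∂_2 are all 1, so H_1 = 0.
  H_2: rank ker ∂_2 − rank ∂_3 = (12 − 10) − 0 = 2, and there is no ∂_3, so H_2 = Z^2.

As a check, the Euler characteristic is 10 − 18 + 12 = 4, which agrees with 2 − 0 + 2 = 4.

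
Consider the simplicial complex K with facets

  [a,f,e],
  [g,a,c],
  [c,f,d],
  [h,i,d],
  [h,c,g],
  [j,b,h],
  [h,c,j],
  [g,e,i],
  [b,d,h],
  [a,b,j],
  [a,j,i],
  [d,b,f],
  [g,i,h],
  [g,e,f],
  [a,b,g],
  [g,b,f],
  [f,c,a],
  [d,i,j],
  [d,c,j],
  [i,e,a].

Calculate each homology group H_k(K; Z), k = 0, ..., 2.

H_0 = Z,  H_1 = Z ⊕ Z_2,  H_2 = 0.

Take the total order a < b < c < d < e < f < g < h < i < j on the vertex set. Then K (dimension 2) consists of the simplices:

  0-simplices (10): a, b, c, d, e, f, g, h, i, j
  1-simplices (30): ab, ac, ae, af, ag, ai, aj, bd, bf, bg, bh, bj, cd, cf, cg, ch, cj, df, dh, di, dj, ef, eg, ei, fg, gh, gi, hi, hj, ij
  2-simplices (20): abg, abj, acf, acg, aef, aei, aij, bdf, bdh, bfg, bhj, cdf, cdj, cgh, chj, dhi, dij, efg, egi, ghi

so the chain groups are C_0 ≅ Z^10, C_1 ≅ Z^30, C_2 ≅ Z^20.

The boundary map ∂_1: C_1 → C_0 maps an edge to its endpoints' difference, ∂[p,q] = q − p.
The resulting 10×30 matrix has rank 9, and its Smith normal form has invariant factors (1,1,1,1,1,1,1,1,1).

The boundary map ∂_2: C_2 → C_1 maps a triangle to the signed sum of its edges. For instance
  ∂egi = gi − ei + eg,
  ∂cdf = df − cf + cd.
The 30×20 boundary matrix has rank 20 and Smith normal form diag(1,1,1,1,1,1,1,1,1,1,1,1,1,1,1,1,1,1,1,2).

Computing H_k = (kernel of ∂_k) / (image of ∂_{k+1}):

  H_0: rank C_0 − rank ∂_1 = 10 − 9 = 1, and the invariant factors of ∂_1 are all 1, so H_0 = Z.
  H_1: rank ker ∂_1 − rank ∂_2 = (30 − 9) − 20 = 1, and ∂_2 has invariant factor 2 > 1, so H_1 = Z ⊕ Z_2.
  H_2: rank ker ∂_2 − rank ∂_3 = (20 − 20) − 0 = 0, and there is no ∂_3, so H_2 = 0.

(K is a triangulation of the Klein bottle.)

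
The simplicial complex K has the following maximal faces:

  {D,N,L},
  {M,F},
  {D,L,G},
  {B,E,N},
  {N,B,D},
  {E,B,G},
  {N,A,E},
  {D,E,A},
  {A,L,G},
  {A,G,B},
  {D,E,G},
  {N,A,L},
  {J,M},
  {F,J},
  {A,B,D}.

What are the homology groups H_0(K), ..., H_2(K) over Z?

Order the vertices as A < B < D < E < F < G < J < L < M < N. Listing each simplex with vertices in this order, K has dimension 2 with simplices:

  0-simplices (10): A, B, D, E, F, G, J, L, M, N
  1-simplices (21): AB, AD, AE, AG, AL, AN, BD, BE, BG, BN, DE, DG, DL, DN, EG, EN, FJ, FM, GL, JM, LN
  2-simplices (12): ABD, ABG, ADE, AEN, AGL, ALN, BDN, BEG, BEN, DEG, DGL, DLN

giving chain groups C_0 ≅ Z^10, C_1 ≅ Z^21, C_2 ≅ Z^12.

Boundary ∂_1: C_1 → C_0 sends each edge [p,q] (with p < q) to q − p.
The resulting 10×21 matrix has rank 8, and its Smith normal form has invariant factors (1,1,1,1,1,1,1,1).

∂_2: C_2 → C_1 maps a triangle to the signed sum of its edges. For instance
  ∂BEN = EN − BN + BE,
  ∂ADE = DE − AE + AD.
This gives a 21×12 integer matrix of rank 12; reducing to Smith normal form yields diagonal entries (1,1,1,1,1,1,1,1,1,1,1,2).

Computing H_k = (kernel of ∂_k) / (image of ∂_{k+1}):

  H_0: rank C_0 − rank ∂_1 = 10 − 8 = 2, and the invariant factors of ∂_1 are all 1, so H_0 ≅ Z^2.
  H_1: rank ker ∂_1 − rank ∂_2 = (21 − 8) − 12 = 1, and ∂_2 has invariant factor 2 > 1, so H_1 ≅ Z ⊕ Z/2.
  H_2: rank ker ∂_2 − rank ∂_3 = (12 − 12) − 0 = 0, and there is no ∂_3, so H_2 ≅ 0.

As a check, the Euler characteristic is 10 − 21 + 12 = 1, which agrees with 2 − 1 + 0 = 1.

H_0 = Z^2,  H_1 = Z ⊕ Z/2,  H_2 = 0.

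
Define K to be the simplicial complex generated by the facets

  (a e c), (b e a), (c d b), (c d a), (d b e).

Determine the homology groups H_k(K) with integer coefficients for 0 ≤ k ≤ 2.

We work with the vertex ordering a < b < c < d < e. The simplices of K, each written with vertices in increasing order, are:

  0-simplices (5): a, b, c, d, e
  1-simplices (10): ab, ac, ad, ae, bc, bd, be, cd, ce, de
  2-simplices (5): abe, acd, ace, bcd, bde

giving chain groups C_0 ≅ Z^5, C_1 ≅ Z^10, C_2 ≅ Z^5.

The boundary map ∂_1: C_1 → C_0 maps an edge to its endpoints' difference, ∂[p,q] = q − p. For instance
  ∂ad = d − a.
This gives a 5×10 integer matrix of rank 4; reducing to Smith normal form yields diagonal entries (1,1,1,1).

The boundary map ∂_2: C_2 → C_1 maps a triangle to the signed sum of its edges. For instance
  ∂ace = ce − ae + ac,
  ∂bcd = cd − bd + bc.
The 10×5 boundary matrix has rank 5 and Smith normal form diag(1,1,1,1,1).

Now H_k = ker ∂_k / im ∂_{k+1}, so:

  H_0: rank C_0 − rank ∂_1 = 5 − 4 = 1, and the invariant factors of ∂_1 are all 1, so H_0 = Z.
  H_1: rank ker ∂_1 − rank ∂_2 = (10 − 4) − 5 = 1, and the invariant factors of ∂_2 are all 1, so H_1 = Z.
  H_2: rank ker ∂_2 − rank ∂_3 = (5 − 5) − 0 = 0, and there is no ∂_3, so H_2 = 0.

As a check, the Euler characteristic is 5 − 10 + 5 = 0, which agrees with 1 − 1 + 0 = 0.

H_0 ≅ Z,  H_1 ≅ Z,  H_2 = 0.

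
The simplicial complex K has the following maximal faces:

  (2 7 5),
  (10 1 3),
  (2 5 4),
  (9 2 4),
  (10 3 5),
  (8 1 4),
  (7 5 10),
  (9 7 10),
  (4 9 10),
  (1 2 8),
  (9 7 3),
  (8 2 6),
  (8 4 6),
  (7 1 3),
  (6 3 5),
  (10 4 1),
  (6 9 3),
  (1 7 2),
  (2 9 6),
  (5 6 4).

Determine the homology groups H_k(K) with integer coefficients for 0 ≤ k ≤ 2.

Take the total order 1 < 2 < 3 < 4 < 5 < 6 < 7 < 8 < 9 < 10 on the vertex set. Then K (dimension 2) consists of the simplices:

  0-simplices (10): [1], [2], [3], [4], [5], [6], [7], [8], [9], [10]
  1-simplices (30): (30 of them)
  2-simplices (20): (20 of them)

so the chain groups are C_0 ≅ Z^10, C_1 ≅ Z^30, C_2 ≅ Z^20.

The boundary map ∂_1: C_1 → C_0 sends each edge [p,q] (with p < q) to q − p.
As a 10×30 matrix over Z this has rank 9, with invariant factors (1,1,1,1,1,1,1,1,1).

∂_2: C_2 → C_1 maps a triangle to the signed sum of its edges. For instance
  ∂[4,6,8] = [6,8] − [4,8] + [4,6],
  ∂[3,7,9] = [7,9] − [3,9] + [3,7].
The resulting 30×20 matrix has rank 20, and its Smith normal form has invariant factors (1,1,1,1,1,1,1,1,1,1,1,1,1,1,1,1,1,1,1,2).

Computing H_k = (kernel of ∂_k) / (image of ∂_{k+1}):

  H_0: rank C_0 − rank ∂_1 = 10 − 9 = 1, and the invariant factors of ∂_1 are all 1, so H_0 = Z.
  H_1: rank ker ∂_1 − rank ∂_2 = (30 − 9) − 20 = 1, and ∂_2 has invariant factor 2 > 1, so H_1 = Z ⊕ Z/2.
  H_2: rank ker ∂_2 − rank ∂_3 = (20 − 20) − 0 = 0, and there is no ∂_3, so H_2 = 0.

(K is a triangulation of the Klein bottle.)

H_0 ≅ Z,  H_1 ≅ Z ⊕ Z/2,  H_2 = 0.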